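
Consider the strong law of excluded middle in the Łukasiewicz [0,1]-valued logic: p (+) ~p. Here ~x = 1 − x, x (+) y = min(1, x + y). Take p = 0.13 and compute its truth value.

1.00

~p = 1 − 0.13 = 0.87
p (+) ~p = min(1, 0.13 + 0.87) = min(1, 1.00) = 1.00
(As expected: always 1 in Ł∞ since a ⊕ (1−a) = 1.)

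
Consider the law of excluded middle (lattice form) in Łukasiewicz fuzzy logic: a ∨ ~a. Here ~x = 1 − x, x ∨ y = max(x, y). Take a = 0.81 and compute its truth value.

0.81

~a = 1 − 0.81 = 0.19
a ∨ ~a = max(0.81, 0.19) = 0.81
(The value 0.81 < 1 shows this instance is not satisfied; not a Ł∞-tautology — its value is max(a, 1−a).)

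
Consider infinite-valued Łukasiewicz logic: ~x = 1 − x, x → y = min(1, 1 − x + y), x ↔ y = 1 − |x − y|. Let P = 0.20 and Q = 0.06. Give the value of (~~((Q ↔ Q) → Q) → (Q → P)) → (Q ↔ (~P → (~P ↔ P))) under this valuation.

0.46

Q ↔ Q = 1 − |0.06 − 0.06| = 1 − 0.00 = 1.00
(Q ↔ Q) → Q = min(1, 1 − 1.00 + 0.06) = min(1, 0.06) = 0.06
~((Q ↔ Q) → Q) = 1 − 0.06 = 0.94
~~((Q ↔ Q) → Q) = 1 − 0.94 = 0.06
Q → P = min(1, 1 − 0.06 + 0.20) = min(1, 1.14) = 1.00
~~((Q ↔ Q) → Q) → (Q → P) = min(1, 1 − 0.06 + 1.00) = min(1, 1.94) = 1.00
~P = 1 − 0.20 = 0.80
~P ↔ P = 1 − |0.80 − 0.20| = 1 − 0.60 = 0.40
~P → (~P ↔ P) = min(1, 1 − 0.80 + 0.40) = min(1, 0.60) = 0.60
Q ↔ (~P → (~P ↔ P)) = 1 − |0.06 − 0.60| = 1 − 0.54 = 0.46
(~~((Q ↔ Q) → Q) → (Q → P)) → (Q ↔ (~P → (~P ↔ P))) = min(1, 1 − 1.00 + 0.46) = min(1, 0.46) = 0.46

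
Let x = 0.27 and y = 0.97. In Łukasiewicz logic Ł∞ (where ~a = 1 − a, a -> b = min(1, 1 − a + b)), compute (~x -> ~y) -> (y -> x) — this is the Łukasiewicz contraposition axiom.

1.00

~x = 1 − 0.27 = 0.73
~y = 1 − 0.97 = 0.03
~x -> ~y = min(1, 1 − 0.73 + 0.03) = min(1, 0.30) = 0.30
y -> x = min(1, 1 − 0.97 + 0.27) = min(1, 0.30) = 0.30
(~x -> ~y) -> (y -> x) = min(1, 1 − 0.30 + 0.30) = min(1, 1.00) = 1.00
(As expected: an axiom of Ł∞, always 1.)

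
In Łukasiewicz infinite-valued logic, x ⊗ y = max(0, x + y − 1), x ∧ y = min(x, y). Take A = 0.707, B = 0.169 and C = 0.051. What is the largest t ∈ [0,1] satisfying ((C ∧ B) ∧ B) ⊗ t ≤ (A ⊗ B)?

0.949

C ∧ B = min(0.051, 0.169) = 0.051
(C ∧ B) ∧ B = min(0.051, 0.169) = 0.051
So the left factor is (C ∧ B) ∧ B = 0.051.
A ⊗ B = max(0, 0.707 + 0.169 − 1) = max(0, -0.124) = 0.000
So the right-hand bound is A ⊗ B = 0.000.
The residuum of the Łukasiewicz t-norm gives the supremum: min(1, 1 − 0.051 + 0.000).
1 − 0.051 + 0.000 = 0.949, so t = min(1, 0.949) = 0.949.
Check: 0.051 ⊗ 0.949 = max(0, 0.000) = 0.000 ≤ 0.000.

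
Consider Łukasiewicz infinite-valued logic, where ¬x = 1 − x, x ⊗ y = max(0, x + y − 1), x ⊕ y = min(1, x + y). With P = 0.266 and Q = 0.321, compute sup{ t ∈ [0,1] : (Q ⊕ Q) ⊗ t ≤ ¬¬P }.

0.624

Q ⊕ Q = min(1, 0.321 + 0.321) = min(1, 0.642) = 0.642
So the left factor is Q ⊕ Q = 0.642.
¬P = 1 − 0.266 = 0.734
¬¬P = 1 − 0.734 = 0.266
So the right-hand bound is ¬¬P = 0.266.
The residuum of the Łukasiewicz t-norm gives the supremum: min(1, 1 − 0.642 + 0.266).
1 − 0.642 + 0.266 = 0.624, so t = min(1, 0.624) = 0.624.
Check: 0.642 ⊗ 0.624 = max(0, 0.266) = 0.266 ≤ 0.266.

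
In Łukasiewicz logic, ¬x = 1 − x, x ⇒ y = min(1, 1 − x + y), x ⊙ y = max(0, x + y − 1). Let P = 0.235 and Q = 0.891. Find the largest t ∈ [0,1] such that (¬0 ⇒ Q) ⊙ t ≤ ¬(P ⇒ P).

0.109

¬0 = 1 − 0.000 = 1.000
¬0 ⇒ Q = min(1, 1 − 1.000 + 0.891) = min(1, 0.891) = 0.891
So the left factor is ¬0 ⇒ Q = 0.891.
P ⇒ P = min(1, 1 − 0.235 + 0.235) = min(1, 1.000) = 1.000
¬(P ⇒ P) = 1 − 1.000 = 0.000
So the right-hand bound is ¬(P ⇒ P) = 0.000.
The residuum of the Łukasiewicz t-norm gives the supremum: min(1, 1 − 0.891 + 0.000).
1 − 0.891 + 0.000 = 0.109, so t = min(1, 0.109) = 0.109.
Check: 0.891 ⊙ 0.109 = max(0, 0.000) = 0.000 ≤ 0.000.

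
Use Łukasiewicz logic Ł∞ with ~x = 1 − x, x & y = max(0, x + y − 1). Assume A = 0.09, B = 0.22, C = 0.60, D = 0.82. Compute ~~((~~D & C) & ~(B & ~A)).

~D = 1 − 0.82 = 0.18
~~D = 1 − 0.18 = 0.82
~~D & C = max(0, 0.82 + 0.60 − 1) = max(0, 0.42) = 0.42
~A = 1 − 0.09 = 0.91
B & ~A = max(0, 0.22 + 0.91 − 1) = max(0, 0.13) = 0.13
~(B & ~A) = 1 − 0.13 = 0.87
(~~D & C) & ~(B & ~A) = max(0, 0.42 + 0.87 − 1) = max(0, 0.29) = 0.29
~((~~D & C) & ~(B & ~A)) = 1 − 0.29 = 0.71
~~((~~D & C) & ~(B & ~A)) = 1 − 0.71 = 0.29

0.29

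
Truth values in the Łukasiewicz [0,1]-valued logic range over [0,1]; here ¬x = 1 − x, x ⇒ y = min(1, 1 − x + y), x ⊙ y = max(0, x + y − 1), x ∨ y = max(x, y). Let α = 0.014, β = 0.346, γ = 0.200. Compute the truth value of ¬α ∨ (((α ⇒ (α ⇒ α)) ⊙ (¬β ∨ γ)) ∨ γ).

¬α = 1 − 0.014 = 0.986
α ⇒ α = min(1, 1 − 0.014 + 0.014) = min(1, 1.000) = 1.000
α ⇒ (α ⇒ α) = min(1, 1 − 0.014 + 1.000) = min(1, 1.986) = 1.000
¬β = 1 − 0.346 = 0.654
¬β ∨ γ = max(0.654, 0.200) = 0.654
(α ⇒ (α ⇒ α)) ⊙ (¬β ∨ γ) = max(0, 1.000 + 0.654 − 1) = max(0, 0.654) = 0.654
((α ⇒ (α ⇒ α)) ⊙ (¬β ∨ γ)) ∨ γ = max(0.654, 0.200) = 0.654
¬α ∨ (((α ⇒ (α ⇒ α)) ⊙ (¬β ∨ γ)) ∨ γ) = max(0.986, 0.654) = 0.986

0.986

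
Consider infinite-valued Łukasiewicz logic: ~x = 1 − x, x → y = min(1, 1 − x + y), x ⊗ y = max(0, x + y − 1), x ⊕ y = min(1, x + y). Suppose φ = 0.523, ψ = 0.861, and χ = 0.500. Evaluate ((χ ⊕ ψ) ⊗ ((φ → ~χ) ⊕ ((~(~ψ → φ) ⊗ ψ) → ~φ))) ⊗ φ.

χ ⊕ ψ = min(1, 0.500 + 0.861) = min(1, 1.361) = 1.000
~χ = 1 − 0.500 = 0.500
φ → ~χ = min(1, 1 − 0.523 + 0.500) = min(1, 0.977) = 0.977
~ψ = 1 − 0.861 = 0.139
~ψ → φ = min(1, 1 − 0.139 + 0.523) = min(1, 1.384) = 1.000
~(~ψ → φ) = 1 − 1.000 = 0.000
~(~ψ → φ) ⊗ ψ = max(0, 0.000 + 0.861 − 1) = max(0, -0.139) = 0.000
~φ = 1 − 0.523 = 0.477
(~(~ψ → φ) ⊗ ψ) → ~φ = min(1, 1 − 0.000 + 0.477) = min(1, 1.477) = 1.000
(φ → ~χ) ⊕ ((~(~ψ → φ) ⊗ ψ) → ~φ) = min(1, 0.977 + 1.000) = min(1, 1.977) = 1.000
(χ ⊕ ψ) ⊗ ((φ → ~χ) ⊕ ((~(~ψ → φ) ⊗ ψ) → ~φ)) = max(0, 1.000 + 1.000 − 1) = max(0, 1.000) = 1.000
((χ ⊕ ψ) ⊗ ((φ → ~χ) ⊕ ((~(~ψ → φ) ⊗ ψ) → ~φ))) ⊗ φ = max(0, 1.000 + 0.523 − 1) = max(0, 0.523) = 0.523

0.523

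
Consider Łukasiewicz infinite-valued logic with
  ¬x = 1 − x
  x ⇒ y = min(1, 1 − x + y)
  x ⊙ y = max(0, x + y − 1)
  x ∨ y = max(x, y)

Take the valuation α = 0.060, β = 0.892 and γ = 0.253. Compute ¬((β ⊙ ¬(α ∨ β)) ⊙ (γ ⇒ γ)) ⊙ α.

0.060

α ∨ β = max(0.060, 0.892) = 0.892
¬(α ∨ β) = 1 − 0.892 = 0.108
β ⊙ ¬(α ∨ β) = max(0, 0.892 + 0.108 − 1) = max(0, 0.000) = 0.000
γ ⇒ γ = min(1, 1 − 0.253 + 0.253) = min(1, 1.000) = 1.000
(β ⊙ ¬(α ∨ β)) ⊙ (γ ⇒ γ) = max(0, 0.000 + 1.000 − 1) = max(0, 0.000) = 0.000
¬((β ⊙ ¬(α ∨ β)) ⊙ (γ ⇒ γ)) = 1 − 0.000 = 1.000
¬((β ⊙ ¬(α ∨ β)) ⊙ (γ ⇒ γ)) ⊙ α = max(0, 1.000 + 0.060 − 1) = max(0, 0.060) = 0.060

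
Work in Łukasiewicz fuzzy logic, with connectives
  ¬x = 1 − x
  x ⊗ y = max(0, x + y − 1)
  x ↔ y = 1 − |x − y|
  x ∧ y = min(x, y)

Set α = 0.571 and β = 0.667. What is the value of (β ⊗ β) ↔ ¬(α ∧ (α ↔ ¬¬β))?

0.905

β ⊗ β = max(0, 0.667 + 0.667 − 1) = max(0, 0.334) = 0.334
¬β = 1 − 0.667 = 0.333
¬¬β = 1 − 0.333 = 0.667
α ↔ ¬¬β = 1 − |0.571 − 0.667| = 1 − 0.096 = 0.904
α ∧ (α ↔ ¬¬β) = min(0.571, 0.904) = 0.571
¬(α ∧ (α ↔ ¬¬β)) = 1 − 0.571 = 0.429
(β ⊗ β) ↔ ¬(α ∧ (α ↔ ¬¬β)) = 1 − |0.334 − 0.429| = 1 − 0.095 = 0.905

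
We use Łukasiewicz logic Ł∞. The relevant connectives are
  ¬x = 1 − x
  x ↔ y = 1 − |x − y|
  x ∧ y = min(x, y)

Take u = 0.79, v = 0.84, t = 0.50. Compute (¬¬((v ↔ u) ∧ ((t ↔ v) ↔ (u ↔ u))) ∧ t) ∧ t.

v ↔ u = 1 − |0.84 − 0.79| = 1 − 0.05 = 0.95
t ↔ v = 1 − |0.50 − 0.84| = 1 − 0.34 = 0.66
u ↔ u = 1 − |0.79 − 0.79| = 1 − 0.00 = 1.00
(t ↔ v) ↔ (u ↔ u) = 1 − |0.66 − 1.00| = 1 − 0.34 = 0.66
(v ↔ u) ∧ ((t ↔ v) ↔ (u ↔ u)) = min(0.95, 0.66) = 0.66
¬((v ↔ u) ∧ ((t ↔ v) ↔ (u ↔ u))) = 1 − 0.66 = 0.34
¬¬((v ↔ u) ∧ ((t ↔ v) ↔ (u ↔ u))) = 1 − 0.34 = 0.66
¬¬((v ↔ u) ∧ ((t ↔ v) ↔ (u ↔ u))) ∧ t = min(0.66, 0.50) = 0.50
(¬¬((v ↔ u) ∧ ((t ↔ v) ↔ (u ↔ u))) ∧ t) ∧ t = min(0.50, 0.50) = 0.50

0.50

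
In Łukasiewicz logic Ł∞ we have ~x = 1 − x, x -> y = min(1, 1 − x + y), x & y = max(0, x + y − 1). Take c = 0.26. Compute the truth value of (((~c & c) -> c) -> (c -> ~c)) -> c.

0.26

~c = 1 − 0.26 = 0.74
~c & c = max(0, 0.74 + 0.26 − 1) = max(0, 0.00) = 0.00
(~c & c) -> c = min(1, 1 − 0.00 + 0.26) = min(1, 1.26) = 1.00
c -> ~c = min(1, 1 − 0.26 + 0.74) = min(1, 1.48) = 1.00
((~c & c) -> c) -> (c -> ~c) = min(1, 1 − 1.00 + 1.00) = min(1, 1.00) = 1.00
(((~c & c) -> c) -> (c -> ~c)) -> c = min(1, 1 − 1.00 + 0.26) = min(1, 0.26) = 0.26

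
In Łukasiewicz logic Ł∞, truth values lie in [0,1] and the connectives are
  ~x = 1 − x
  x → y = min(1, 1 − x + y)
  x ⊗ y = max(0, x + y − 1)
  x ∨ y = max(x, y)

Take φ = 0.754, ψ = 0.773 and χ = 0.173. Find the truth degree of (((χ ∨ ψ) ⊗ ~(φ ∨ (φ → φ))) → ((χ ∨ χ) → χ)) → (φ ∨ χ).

0.754

χ ∨ ψ = max(0.173, 0.773) = 0.773
φ → φ = min(1, 1 − 0.754 + 0.754) = min(1, 1.000) = 1.000
φ ∨ (φ → φ) = max(0.754, 1.000) = 1.000
~(φ ∨ (φ → φ)) = 1 − 1.000 = 0.000
(χ ∨ ψ) ⊗ ~(φ ∨ (φ → φ)) = max(0, 0.773 + 0.000 − 1) = max(0, -0.227) = 0.000
χ ∨ χ = max(0.173, 0.173) = 0.173
(χ ∨ χ) → χ = min(1, 1 − 0.173 + 0.173) = min(1, 1.000) = 1.000
((χ ∨ ψ) ⊗ ~(φ ∨ (φ → φ))) → ((χ ∨ χ) → χ) = min(1, 1 − 0.000 + 1.000) = min(1, 2.000) = 1.000
φ ∨ χ = max(0.754, 0.173) = 0.754
(((χ ∨ ψ) ⊗ ~(φ ∨ (φ → φ))) → ((χ ∨ χ) → χ)) → (φ ∨ χ) = min(1, 1 − 1.000 + 0.754) = min(1, 0.754) = 0.754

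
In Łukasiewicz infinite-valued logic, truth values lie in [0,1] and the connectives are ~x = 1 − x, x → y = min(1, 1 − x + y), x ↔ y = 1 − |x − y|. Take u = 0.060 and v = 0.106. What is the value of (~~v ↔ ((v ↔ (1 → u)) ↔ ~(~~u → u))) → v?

0.166

~v = 1 − 0.106 = 0.894
~~v = 1 − 0.894 = 0.106
1 → u = min(1, 1 − 1.000 + 0.060) = min(1, 0.060) = 0.060
v ↔ (1 → u) = 1 − |0.106 − 0.060| = 1 − 0.046 = 0.954
~u = 1 − 0.060 = 0.940
~~u = 1 − 0.940 = 0.060
~~u → u = min(1, 1 − 0.060 + 0.060) = min(1, 1.000) = 1.000
~(~~u → u) = 1 − 1.000 = 0.000
(v ↔ (1 → u)) ↔ ~(~~u → u) = 1 − |0.954 − 0.000| = 1 − 0.954 = 0.046
~~v ↔ ((v ↔ (1 → u)) ↔ ~(~~u → u)) = 1 − |0.106 − 0.046| = 1 − 0.060 = 0.940
(~~v ↔ ((v ↔ (1 → u)) ↔ ~(~~u → u))) → v = min(1, 1 − 0.940 + 0.106) = min(1, 0.166) = 0.166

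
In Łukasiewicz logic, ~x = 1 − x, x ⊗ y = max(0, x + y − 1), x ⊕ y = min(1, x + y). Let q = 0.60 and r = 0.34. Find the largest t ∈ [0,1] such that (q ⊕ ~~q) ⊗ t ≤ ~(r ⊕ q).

~q = 1 − 0.60 = 0.40
~~q = 1 − 0.40 = 0.60
q ⊕ ~~q = min(1, 0.60 + 0.60) = min(1, 1.20) = 1.00
So the left factor is q ⊕ ~~q = 1.00.
r ⊕ q = min(1, 0.34 + 0.60) = min(1, 0.94) = 0.94
~(r ⊕ q) = 1 − 0.94 = 0.06
So the right-hand bound is ~(r ⊕ q) = 0.06.
The residuum of the Łukasiewicz t-norm gives the supremum: min(1, 1 − 1.00 + 0.06).
1 − 1.00 + 0.06 = 0.06, so t = min(1, 0.06) = 0.06.
Check: 1.00 ⊗ 0.06 = max(0, 0.06) = 0.06 ≤ 0.06.

0.06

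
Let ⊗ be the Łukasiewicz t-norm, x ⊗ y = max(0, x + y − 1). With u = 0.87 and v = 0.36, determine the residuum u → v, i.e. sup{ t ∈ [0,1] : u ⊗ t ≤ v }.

The residuum of the Łukasiewicz t-norm gives the supremum: min(1, 1 − 0.87 + 0.36).
1 − 0.87 + 0.36 = 0.49, so t = min(1, 0.49) = 0.49.
Check: 0.87 ⊗ 0.49 = max(0, 0.36) = 0.36 ≤ 0.36.

0.49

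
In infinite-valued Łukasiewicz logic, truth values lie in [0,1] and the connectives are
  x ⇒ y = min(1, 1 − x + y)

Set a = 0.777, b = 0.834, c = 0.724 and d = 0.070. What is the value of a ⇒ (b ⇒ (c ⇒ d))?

0.735

c ⇒ d = min(1, 1 − 0.724 + 0.070) = min(1, 0.346) = 0.346
b ⇒ (c ⇒ d) = min(1, 1 − 0.834 + 0.346) = min(1, 0.512) = 0.512
a ⇒ (b ⇒ (c ⇒ d)) = min(1, 1 − 0.777 + 0.512) = min(1, 0.735) = 0.735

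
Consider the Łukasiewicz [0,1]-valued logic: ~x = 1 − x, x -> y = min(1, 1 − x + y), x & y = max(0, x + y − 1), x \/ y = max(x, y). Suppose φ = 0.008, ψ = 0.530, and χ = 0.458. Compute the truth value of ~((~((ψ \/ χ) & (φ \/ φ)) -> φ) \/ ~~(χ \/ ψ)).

ψ \/ χ = max(0.530, 0.458) = 0.530
φ \/ φ = max(0.008, 0.008) = 0.008
(ψ \/ χ) & (φ \/ φ) = max(0, 0.530 + 0.008 − 1) = max(0, -0.462) = 0.000
~((ψ \/ χ) & (φ \/ φ)) = 1 − 0.000 = 1.000
~((ψ \/ χ) & (φ \/ φ)) -> φ = min(1, 1 − 1.000 + 0.008) = min(1, 0.008) = 0.008
χ \/ ψ = max(0.458, 0.530) = 0.530
~(χ \/ ψ) = 1 − 0.530 = 0.470
~~(χ \/ ψ) = 1 − 0.470 = 0.530
(~((ψ \/ χ) & (φ \/ φ)) -> φ) \/ ~~(χ \/ ψ) = max(0.008, 0.530) = 0.530
~((~((ψ \/ χ) & (φ \/ φ)) -> φ) \/ ~~(χ \/ ψ)) = 1 − 0.530 = 0.470

0.470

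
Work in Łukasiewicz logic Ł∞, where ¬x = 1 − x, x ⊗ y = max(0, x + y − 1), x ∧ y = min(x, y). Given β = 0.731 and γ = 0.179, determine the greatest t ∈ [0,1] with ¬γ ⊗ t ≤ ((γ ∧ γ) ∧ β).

0.358

¬γ = 1 − 0.179 = 0.821
So the left factor is ¬γ = 0.821.
γ ∧ γ = min(0.179, 0.179) = 0.179
(γ ∧ γ) ∧ β = min(0.179, 0.731) = 0.179
So the right-hand bound is (γ ∧ γ) ∧ β = 0.179.
The residuum of the Łukasiewicz t-norm gives the supremum: min(1, 1 − 0.821 + 0.179).
1 − 0.821 + 0.179 = 0.358, so t = min(1, 0.358) = 0.358.
Check: 0.821 ⊗ 0.358 = max(0, 0.179) = 0.179 ≤ 0.179.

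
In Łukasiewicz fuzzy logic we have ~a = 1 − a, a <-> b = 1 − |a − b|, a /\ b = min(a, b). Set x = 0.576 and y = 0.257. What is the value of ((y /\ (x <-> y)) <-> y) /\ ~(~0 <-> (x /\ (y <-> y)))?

x <-> y = 1 − |0.576 − 0.257| = 1 − 0.319 = 0.681
y /\ (x <-> y) = min(0.257, 0.681) = 0.257
(y /\ (x <-> y)) <-> y = 1 − |0.257 − 0.257| = 1 − 0.000 = 1.000
~0 = 1 − 0.000 = 1.000
y <-> y = 1 − |0.257 − 0.257| = 1 − 0.000 = 1.000
x /\ (y <-> y) = min(0.576, 1.000) = 0.576
~0 <-> (x /\ (y <-> y)) = 1 − |1.000 − 0.576| = 1 − 0.424 = 0.576
~(~0 <-> (x /\ (y <-> y))) = 1 − 0.576 = 0.424
((y /\ (x <-> y)) <-> y) /\ ~(~0 <-> (x /\ (y <-> y))) = min(1.000, 0.424) = 0.424

0.424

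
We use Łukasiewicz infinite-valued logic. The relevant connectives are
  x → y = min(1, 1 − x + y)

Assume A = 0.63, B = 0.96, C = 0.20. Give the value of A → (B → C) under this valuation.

B → C = min(1, 1 − 0.96 + 0.20) = min(1, 0.24) = 0.24
A → (B → C) = min(1, 1 − 0.63 + 0.24) = min(1, 0.61) = 0.61

0.61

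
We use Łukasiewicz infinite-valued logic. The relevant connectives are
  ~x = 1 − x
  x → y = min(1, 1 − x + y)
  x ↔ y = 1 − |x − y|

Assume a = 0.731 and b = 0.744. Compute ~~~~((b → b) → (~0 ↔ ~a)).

0.269

b → b = min(1, 1 − 0.744 + 0.744) = min(1, 1.000) = 1.000
~0 = 1 − 0.000 = 1.000
~a = 1 − 0.731 = 0.269
~0 ↔ ~a = 1 − |1.000 − 0.269| = 1 − 0.731 = 0.269
(b → b) → (~0 ↔ ~a) = min(1, 1 − 1.000 + 0.269) = min(1, 0.269) = 0.269
~((b → b) → (~0 ↔ ~a)) = 1 − 0.269 = 0.731
~~((b → b) → (~0 ↔ ~a)) = 1 − 0.731 = 0.269
~~~((b → b) → (~0 ↔ ~a)) = 1 − 0.269 = 0.731
~~~~((b → b) → (~0 ↔ ~a)) = 1 − 0.731 = 0.269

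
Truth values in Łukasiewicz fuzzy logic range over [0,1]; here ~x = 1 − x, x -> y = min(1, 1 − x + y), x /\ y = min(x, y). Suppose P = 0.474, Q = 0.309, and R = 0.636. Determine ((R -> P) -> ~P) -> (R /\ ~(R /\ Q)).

0.948

R -> P = min(1, 1 − 0.636 + 0.474) = min(1, 0.838) = 0.838
~P = 1 − 0.474 = 0.526
(R -> P) -> ~P = min(1, 1 − 0.838 + 0.526) = min(1, 0.688) = 0.688
R /\ Q = min(0.636, 0.309) = 0.309
~(R /\ Q) = 1 − 0.309 = 0.691
R /\ ~(R /\ Q) = min(0.636, 0.691) = 0.636
((R -> P) -> ~P) -> (R /\ ~(R /\ Q)) = min(1, 1 − 0.688 + 0.636) = min(1, 0.948) = 0.948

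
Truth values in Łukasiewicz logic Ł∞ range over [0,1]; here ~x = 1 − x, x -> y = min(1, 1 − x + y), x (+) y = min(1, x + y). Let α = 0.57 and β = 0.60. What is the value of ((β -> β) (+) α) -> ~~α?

β -> β = min(1, 1 − 0.60 + 0.60) = min(1, 1.00) = 1.00
(β -> β) (+) α = min(1, 1.00 + 0.57) = min(1, 1.57) = 1.00
~α = 1 − 0.57 = 0.43
~~α = 1 − 0.43 = 0.57
((β -> β) (+) α) -> ~~α = min(1, 1 − 1.00 + 0.57) = min(1, 0.57) = 0.57

0.57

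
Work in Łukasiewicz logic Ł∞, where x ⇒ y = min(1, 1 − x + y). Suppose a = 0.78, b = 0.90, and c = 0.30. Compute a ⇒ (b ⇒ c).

b ⇒ c = min(1, 1 − 0.90 + 0.30) = min(1, 0.40) = 0.40
a ⇒ (b ⇒ c) = min(1, 1 − 0.78 + 0.40) = min(1, 0.62) = 0.62

0.62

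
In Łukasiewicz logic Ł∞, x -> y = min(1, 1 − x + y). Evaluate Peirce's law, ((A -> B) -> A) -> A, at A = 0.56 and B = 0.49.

0.93

A -> B = min(1, 1 − 0.56 + 0.49) = min(1, 0.93) = 0.93
(A -> B) -> A = min(1, 1 − 0.93 + 0.56) = min(1, 0.63) = 0.63
((A -> B) -> A) -> A = min(1, 1 − 0.63 + 0.56) = min(1, 0.93) = 0.93
(The value 0.93 < 1 shows this instance is not satisfied; not a Ł∞-tautology in general.)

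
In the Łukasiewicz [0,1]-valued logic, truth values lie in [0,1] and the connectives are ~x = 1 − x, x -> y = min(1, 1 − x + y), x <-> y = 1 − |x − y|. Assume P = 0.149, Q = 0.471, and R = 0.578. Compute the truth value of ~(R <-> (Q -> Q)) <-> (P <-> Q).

0.744

Q -> Q = min(1, 1 − 0.471 + 0.471) = min(1, 1.000) = 1.000
R <-> (Q -> Q) = 1 − |0.578 − 1.000| = 1 − 0.422 = 0.578
~(R <-> (Q -> Q)) = 1 − 0.578 = 0.422
P <-> Q = 1 − |0.149 − 0.471| = 1 − 0.322 = 0.678
~(R <-> (Q -> Q)) <-> (P <-> Q) = 1 − |0.422 − 0.678| = 1 − 0.256 = 0.744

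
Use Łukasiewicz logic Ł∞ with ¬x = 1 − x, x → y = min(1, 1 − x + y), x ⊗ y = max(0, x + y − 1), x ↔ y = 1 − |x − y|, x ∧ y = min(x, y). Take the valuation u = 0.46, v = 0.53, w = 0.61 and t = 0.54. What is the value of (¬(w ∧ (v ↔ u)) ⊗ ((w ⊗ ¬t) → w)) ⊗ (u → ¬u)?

v ↔ u = 1 − |0.53 − 0.46| = 1 − 0.07 = 0.93
w ∧ (v ↔ u) = min(0.61, 0.93) = 0.61
¬(w ∧ (v ↔ u)) = 1 − 0.61 = 0.39
¬t = 1 − 0.54 = 0.46
w ⊗ ¬t = max(0, 0.61 + 0.46 − 1) = max(0, 0.07) = 0.07
(w ⊗ ¬t) → w = min(1, 1 − 0.07 + 0.61) = min(1, 1.54) = 1.00
¬(w ∧ (v ↔ u)) ⊗ ((w ⊗ ¬t) → w) = max(0, 0.39 + 1.00 − 1) = max(0, 0.39) = 0.39
¬u = 1 − 0.46 = 0.54
u → ¬u = min(1, 1 − 0.46 + 0.54) = min(1, 1.08) = 1.00
(¬(w ∧ (v ↔ u)) ⊗ ((w ⊗ ¬t) → w)) ⊗ (u → ¬u) = max(0, 0.39 + 1.00 − 1) = max(0, 0.39) = 0.39

0.39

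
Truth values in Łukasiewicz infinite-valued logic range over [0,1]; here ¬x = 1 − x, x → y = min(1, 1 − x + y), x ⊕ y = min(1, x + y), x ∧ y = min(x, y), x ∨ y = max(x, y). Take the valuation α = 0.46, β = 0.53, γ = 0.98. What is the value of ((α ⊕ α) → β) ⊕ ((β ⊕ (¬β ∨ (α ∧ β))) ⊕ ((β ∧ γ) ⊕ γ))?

1.00

α ⊕ α = min(1, 0.46 + 0.46) = min(1, 0.92) = 0.92
(α ⊕ α) → β = min(1, 1 − 0.92 + 0.53) = min(1, 0.61) = 0.61
¬β = 1 − 0.53 = 0.47
α ∧ β = min(0.46, 0.53) = 0.46
¬β ∨ (α ∧ β) = max(0.47, 0.46) = 0.47
β ⊕ (¬β ∨ (α ∧ β)) = min(1, 0.53 + 0.47) = min(1, 1.00) = 1.00
β ∧ γ = min(0.53, 0.98) = 0.53
(β ∧ γ) ⊕ γ = min(1, 0.53 + 0.98) = min(1, 1.51) = 1.00
(β ⊕ (¬β ∨ (α ∧ β))) ⊕ ((β ∧ γ) ⊕ γ) = min(1, 1.00 + 1.00) = min(1, 2.00) = 1.00
((α ⊕ α) → β) ⊕ ((β ⊕ (¬β ∨ (α ∧ β))) ⊕ ((β ∧ γ) ⊕ γ)) = min(1, 0.61 + 1.00) = min(1, 1.61) = 1.00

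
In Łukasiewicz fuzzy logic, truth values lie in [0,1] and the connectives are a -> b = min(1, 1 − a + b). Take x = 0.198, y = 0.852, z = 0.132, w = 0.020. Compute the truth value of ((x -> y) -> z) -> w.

0.888

x -> y = min(1, 1 − 0.198 + 0.852) = min(1, 1.654) = 1.000
(x -> y) -> z = min(1, 1 − 1.000 + 0.132) = min(1, 0.132) = 0.132
((x -> y) -> z) -> w = min(1, 1 − 0.132 + 0.020) = min(1, 0.888) = 0.888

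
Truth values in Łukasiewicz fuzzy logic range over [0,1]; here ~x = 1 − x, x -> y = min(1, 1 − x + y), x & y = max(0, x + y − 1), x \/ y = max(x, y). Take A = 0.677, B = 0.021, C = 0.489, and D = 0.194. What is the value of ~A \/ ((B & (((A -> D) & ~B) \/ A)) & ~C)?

0.323

~A = 1 − 0.677 = 0.323
A -> D = min(1, 1 − 0.677 + 0.194) = min(1, 0.517) = 0.517
~B = 1 − 0.021 = 0.979
(A -> D) & ~B = max(0, 0.517 + 0.979 − 1) = max(0, 0.496) = 0.496
((A -> D) & ~B) \/ A = max(0.496, 0.677) = 0.677
B & (((A -> D) & ~B) \/ A) = max(0, 0.021 + 0.677 − 1) = max(0, -0.302) = 0.000
~C = 1 − 0.489 = 0.511
(B & (((A -> D) & ~B) \/ A)) & ~C = max(0, 0.000 + 0.511 − 1) = max(0, -0.489) = 0.000
~A \/ ((B & (((A -> D) & ~B) \/ A)) & ~C) = max(0.323, 0.000) = 0.323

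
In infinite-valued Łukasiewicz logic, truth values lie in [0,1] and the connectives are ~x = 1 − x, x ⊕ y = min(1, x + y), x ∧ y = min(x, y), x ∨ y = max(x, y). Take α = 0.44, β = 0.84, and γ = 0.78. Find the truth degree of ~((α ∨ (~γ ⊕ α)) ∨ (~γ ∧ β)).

~γ = 1 − 0.78 = 0.22
~γ ⊕ α = min(1, 0.22 + 0.44) = min(1, 0.66) = 0.66
α ∨ (~γ ⊕ α) = max(0.44, 0.66) = 0.66
~γ ∧ β = min(0.22, 0.84) = 0.22
(α ∨ (~γ ⊕ α)) ∨ (~γ ∧ β) = max(0.66, 0.22) = 0.66
~((α ∨ (~γ ⊕ α)) ∨ (~γ ∧ β)) = 1 − 0.66 = 0.34

0.34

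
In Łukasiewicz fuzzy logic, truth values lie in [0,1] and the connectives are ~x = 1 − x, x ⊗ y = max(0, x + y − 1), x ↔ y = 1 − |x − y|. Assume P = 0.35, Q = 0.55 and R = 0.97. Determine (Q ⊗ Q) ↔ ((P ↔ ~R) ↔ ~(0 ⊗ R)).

0.42

Q ⊗ Q = max(0, 0.55 + 0.55 − 1) = max(0, 0.10) = 0.10
~R = 1 − 0.97 = 0.03
P ↔ ~R = 1 − |0.35 − 0.03| = 1 − 0.32 = 0.68
0 ⊗ R = max(0, 0.00 + 0.97 − 1) = max(0, -0.03) = 0.00
~(0 ⊗ R) = 1 − 0.00 = 1.00
(P ↔ ~R) ↔ ~(0 ⊗ R) = 1 − |0.68 − 1.00| = 1 − 0.32 = 0.68
(Q ⊗ Q) ↔ ((P ↔ ~R) ↔ ~(0 ⊗ R)) = 1 − |0.10 − 0.68| = 1 − 0.58 = 0.42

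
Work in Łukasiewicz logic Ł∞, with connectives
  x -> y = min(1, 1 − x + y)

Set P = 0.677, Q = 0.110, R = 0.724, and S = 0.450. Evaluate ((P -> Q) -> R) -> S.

P -> Q = min(1, 1 − 0.677 + 0.110) = min(1, 0.433) = 0.433
(P -> Q) -> R = min(1, 1 − 0.433 + 0.724) = min(1, 1.291) = 1.000
((P -> Q) -> R) -> S = min(1, 1 − 1.000 + 0.450) = min(1, 0.450) = 0.450

0.450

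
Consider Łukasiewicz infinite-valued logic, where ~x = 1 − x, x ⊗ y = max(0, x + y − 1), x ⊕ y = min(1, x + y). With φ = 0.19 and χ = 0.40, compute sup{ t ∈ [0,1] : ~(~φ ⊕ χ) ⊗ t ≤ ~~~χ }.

~φ = 1 − 0.19 = 0.81
~φ ⊕ χ = min(1, 0.81 + 0.40) = min(1, 1.21) = 1.00
~(~φ ⊕ χ) = 1 − 1.00 = 0.00
So the left factor is ~(~φ ⊕ χ) = 0.00.
~χ = 1 − 0.40 = 0.60
~~χ = 1 − 0.60 = 0.40
~~~χ = 1 − 0.40 = 0.60
So the right-hand bound is ~~~χ = 0.60.
The residuum of the Łukasiewicz t-norm gives the supremum: min(1, 1 − 0.00 + 0.60).
1 − 0.00 + 0.60 = 1.60, so t = min(1, 1.60) = 1.00.
Check: 0.00 ⊗ 1.00 = max(0, 0.00) = 0.00 ≤ 0.60.

1.00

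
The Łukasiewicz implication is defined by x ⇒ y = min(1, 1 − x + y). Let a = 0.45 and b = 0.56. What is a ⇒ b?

1.00

a ⇒ b = min(1, 1 − 0.45 + 0.56) = min(1, 1.11) = 1.00
For comparison, the Gödel implication (1 if x ≤ y else y) would give 1.00.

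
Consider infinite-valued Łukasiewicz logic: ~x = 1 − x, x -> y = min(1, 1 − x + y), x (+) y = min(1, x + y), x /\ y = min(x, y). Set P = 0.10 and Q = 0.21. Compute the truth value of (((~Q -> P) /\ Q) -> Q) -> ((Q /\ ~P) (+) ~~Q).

~Q = 1 − 0.21 = 0.79
~Q -> P = min(1, 1 − 0.79 + 0.10) = min(1, 0.31) = 0.31
(~Q -> P) /\ Q = min(0.31, 0.21) = 0.21
((~Q -> P) /\ Q) -> Q = min(1, 1 − 0.21 + 0.21) = min(1, 1.00) = 1.00
~P = 1 − 0.10 = 0.90
Q /\ ~P = min(0.21, 0.90) = 0.21
~~Q = 1 − 0.79 = 0.21
(Q /\ ~P) (+) ~~Q = min(1, 0.21 + 0.21) = min(1, 0.42) = 0.42
(((~Q -> P) /\ Q) -> Q) -> ((Q /\ ~P) (+) ~~Q) = min(1, 1 − 1.00 + 0.42) = min(1, 0.42) = 0.42

0.42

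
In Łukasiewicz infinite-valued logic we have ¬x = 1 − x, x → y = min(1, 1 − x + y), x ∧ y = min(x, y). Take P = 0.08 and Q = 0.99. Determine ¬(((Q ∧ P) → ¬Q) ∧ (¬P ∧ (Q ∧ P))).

Q ∧ P = min(0.99, 0.08) = 0.08
¬Q = 1 − 0.99 = 0.01
(Q ∧ P) → ¬Q = min(1, 1 − 0.08 + 0.01) = min(1, 0.93) = 0.93
¬P = 1 − 0.08 = 0.92
¬P ∧ (Q ∧ P) = min(0.92, 0.08) = 0.08
((Q ∧ P) → ¬Q) ∧ (¬P ∧ (Q ∧ P)) = min(0.93, 0.08) = 0.08
¬(((Q ∧ P) → ¬Q) ∧ (¬P ∧ (Q ∧ P))) = 1 − 0.08 = 0.92

0.92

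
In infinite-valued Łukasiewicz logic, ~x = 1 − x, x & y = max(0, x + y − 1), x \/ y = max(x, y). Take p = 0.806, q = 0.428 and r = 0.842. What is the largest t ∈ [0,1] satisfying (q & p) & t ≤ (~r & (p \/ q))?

0.766

q & p = max(0, 0.428 + 0.806 − 1) = max(0, 0.234) = 0.234
So the left factor is q & p = 0.234.
~r = 1 − 0.842 = 0.158
p \/ q = max(0.806, 0.428) = 0.806
~r & (p \/ q) = max(0, 0.158 + 0.806 − 1) = max(0, -0.036) = 0.000
So the right-hand bound is ~r & (p \/ q) = 0.000.
The residuum of the Łukasiewicz t-norm gives the supremum: min(1, 1 − 0.234 + 0.000).
1 − 0.234 + 0.000 = 0.766, so t = min(1, 0.766) = 0.766.
Check: 0.234 & 0.766 = max(0, 0.000) = 0.000 ≤ 0.000.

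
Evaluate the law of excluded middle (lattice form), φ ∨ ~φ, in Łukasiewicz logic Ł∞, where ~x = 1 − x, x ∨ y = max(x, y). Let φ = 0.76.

~φ = 1 − 0.76 = 0.24
φ ∨ ~φ = max(0.76, 0.24) = 0.76
(The value 0.76 < 1 shows this instance is not satisfied; not a Ł∞-tautology — its value is max(a, 1−a).)

0.76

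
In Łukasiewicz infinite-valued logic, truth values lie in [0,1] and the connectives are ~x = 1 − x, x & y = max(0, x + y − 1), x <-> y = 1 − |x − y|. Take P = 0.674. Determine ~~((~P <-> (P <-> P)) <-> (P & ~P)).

0.674

~P = 1 − 0.674 = 0.326
P <-> P = 1 − |0.674 − 0.674| = 1 − 0.000 = 1.000
~P <-> (P <-> P) = 1 − |0.326 − 1.000| = 1 − 0.674 = 0.326
P & ~P = max(0, 0.674 + 0.326 − 1) = max(0, 0.000) = 0.000
(~P <-> (P <-> P)) <-> (P & ~P) = 1 − |0.326 − 0.000| = 1 − 0.326 = 0.674
~((~P <-> (P <-> P)) <-> (P & ~P)) = 1 − 0.674 = 0.326
~~((~P <-> (P <-> P)) <-> (P & ~P)) = 1 − 0.326 = 0.674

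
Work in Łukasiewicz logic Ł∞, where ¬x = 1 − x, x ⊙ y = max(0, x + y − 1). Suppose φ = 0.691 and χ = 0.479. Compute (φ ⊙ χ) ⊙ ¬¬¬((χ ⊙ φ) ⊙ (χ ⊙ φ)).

φ ⊙ χ = max(0, 0.691 + 0.479 − 1) = max(0, 0.170) = 0.170
χ ⊙ φ = max(0, 0.479 + 0.691 − 1) = max(0, 0.170) = 0.170
(χ ⊙ φ) ⊙ (χ ⊙ φ) = max(0, 0.170 + 0.170 − 1) = max(0, -0.660) = 0.000
¬((χ ⊙ φ) ⊙ (χ ⊙ φ)) = 1 − 0.000 = 1.000
¬¬((χ ⊙ φ) ⊙ (χ ⊙ φ)) = 1 − 1.000 = 0.000
¬¬¬((χ ⊙ φ) ⊙ (χ ⊙ φ)) = 1 − 0.000 = 1.000
(φ ⊙ χ) ⊙ ¬¬¬((χ ⊙ φ) ⊙ (χ ⊙ φ)) = max(0, 0.170 + 1.000 − 1) = max(0, 0.170) = 0.170

0.170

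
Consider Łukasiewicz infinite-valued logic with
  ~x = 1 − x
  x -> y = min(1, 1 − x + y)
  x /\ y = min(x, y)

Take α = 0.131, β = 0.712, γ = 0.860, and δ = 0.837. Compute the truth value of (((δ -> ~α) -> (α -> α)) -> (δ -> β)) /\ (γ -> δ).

~α = 1 − 0.131 = 0.869
δ -> ~α = min(1, 1 − 0.837 + 0.869) = min(1, 1.032) = 1.000
α -> α = min(1, 1 − 0.131 + 0.131) = min(1, 1.000) = 1.000
(δ -> ~α) -> (α -> α) = min(1, 1 − 1.000 + 1.000) = min(1, 1.000) = 1.000
δ -> β = min(1, 1 − 0.837 + 0.712) = min(1, 0.875) = 0.875
((δ -> ~α) -> (α -> α)) -> (δ -> β) = min(1, 1 − 1.000 + 0.875) = min(1, 0.875) = 0.875
γ -> δ = min(1, 1 − 0.860 + 0.837) = min(1, 0.977) = 0.977
(((δ -> ~α) -> (α -> α)) -> (δ -> β)) /\ (γ -> δ) = min(0.875, 0.977) = 0.875

0.875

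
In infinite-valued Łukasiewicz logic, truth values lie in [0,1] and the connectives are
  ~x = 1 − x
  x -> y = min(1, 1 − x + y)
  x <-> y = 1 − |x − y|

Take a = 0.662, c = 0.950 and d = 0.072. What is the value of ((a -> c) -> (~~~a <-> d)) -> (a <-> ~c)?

0.654

a -> c = min(1, 1 − 0.662 + 0.950) = min(1, 1.288) = 1.000
~a = 1 − 0.662 = 0.338
~~a = 1 − 0.338 = 0.662
~~~a = 1 − 0.662 = 0.338
~~~a <-> d = 1 − |0.338 − 0.072| = 1 − 0.266 = 0.734
(a -> c) -> (~~~a <-> d) = min(1, 1 − 1.000 + 0.734) = min(1, 0.734) = 0.734
~c = 1 − 0.950 = 0.050
a <-> ~c = 1 − |0.662 − 0.050| = 1 − 0.612 = 0.388
((a -> c) -> (~~~a <-> d)) -> (a <-> ~c) = min(1, 1 − 0.734 + 0.388) = min(1, 0.654) = 0.654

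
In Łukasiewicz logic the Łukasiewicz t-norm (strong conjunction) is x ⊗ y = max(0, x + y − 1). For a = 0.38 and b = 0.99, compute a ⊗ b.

a ⊗ b = max(0, 0.38 + 0.99 − 1) = max(0, 0.37) = 0.37
For comparison, the Gödel (minimum) t-norm min(x, y) would give 0.38.

0.37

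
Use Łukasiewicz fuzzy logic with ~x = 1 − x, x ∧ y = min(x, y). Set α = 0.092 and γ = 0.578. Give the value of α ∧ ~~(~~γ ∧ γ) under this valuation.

0.092

~γ = 1 − 0.578 = 0.422
~~γ = 1 − 0.422 = 0.578
~~γ ∧ γ = min(0.578, 0.578) = 0.578
~(~~γ ∧ γ) = 1 − 0.578 = 0.422
~~(~~γ ∧ γ) = 1 − 0.422 = 0.578
α ∧ ~~(~~γ ∧ γ) = min(0.092, 0.578) = 0.092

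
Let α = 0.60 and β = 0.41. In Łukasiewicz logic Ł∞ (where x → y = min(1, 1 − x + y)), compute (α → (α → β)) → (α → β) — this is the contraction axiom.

0.81

α → β = min(1, 1 − 0.60 + 0.41) = min(1, 0.81) = 0.81
α → (α → β) = min(1, 1 − 0.60 + 0.81) = min(1, 1.21) = 1.00
(α → (α → β)) → (α → β) = min(1, 1 − 1.00 + 0.81) = min(1, 0.81) = 0.81
(The value 0.81 < 1 shows this instance is not satisfied; fails in Ł∞ (the t-norm is not idempotent).)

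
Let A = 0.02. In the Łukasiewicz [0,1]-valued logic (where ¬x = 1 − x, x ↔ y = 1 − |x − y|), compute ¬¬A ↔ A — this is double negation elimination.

¬A = 1 − 0.02 = 0.98
¬¬A = 1 − 0.98 = 0.02
¬¬A ↔ A = 1 − |0.02 − 0.02| = 1 − 0.00 = 1.00
(As expected: always 1 in Ł∞ since negation is involutive.)

1.00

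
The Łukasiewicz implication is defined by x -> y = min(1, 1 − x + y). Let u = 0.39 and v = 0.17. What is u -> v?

0.78

u -> v = min(1, 1 − 0.39 + 0.17) = min(1, 0.78) = 0.78
For comparison, the Gödel implication (1 if x ≤ y else y) would give 0.17.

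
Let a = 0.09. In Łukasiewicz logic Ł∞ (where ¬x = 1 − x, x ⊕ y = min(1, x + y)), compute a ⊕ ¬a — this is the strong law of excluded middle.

1.00

¬a = 1 − 0.09 = 0.91
a ⊕ ¬a = min(1, 0.09 + 0.91) = min(1, 1.00) = 1.00
(As expected: always 1 in Ł∞ since a ⊕ (1−a) = 1.)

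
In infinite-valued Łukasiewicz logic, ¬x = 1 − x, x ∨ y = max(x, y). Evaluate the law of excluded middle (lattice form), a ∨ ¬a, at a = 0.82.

¬a = 1 − 0.82 = 0.18
a ∨ ¬a = max(0.82, 0.18) = 0.82
(The value 0.82 < 1 shows this instance is not satisfied; not a Ł∞-tautology — its value is max(a, 1−a).)

0.82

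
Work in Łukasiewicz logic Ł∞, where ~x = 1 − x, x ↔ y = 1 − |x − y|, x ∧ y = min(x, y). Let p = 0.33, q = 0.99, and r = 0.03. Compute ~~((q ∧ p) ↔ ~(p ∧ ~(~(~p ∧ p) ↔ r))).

0.66

q ∧ p = min(0.99, 0.33) = 0.33
~p = 1 − 0.33 = 0.67
~p ∧ p = min(0.67, 0.33) = 0.33
~(~p ∧ p) = 1 − 0.33 = 0.67
~(~p ∧ p) ↔ r = 1 − |0.67 − 0.03| = 1 − 0.64 = 0.36
~(~(~p ∧ p) ↔ r) = 1 − 0.36 = 0.64
p ∧ ~(~(~p ∧ p) ↔ r) = min(0.33, 0.64) = 0.33
~(p ∧ ~(~(~p ∧ p) ↔ r)) = 1 − 0.33 = 0.67
(q ∧ p) ↔ ~(p ∧ ~(~(~p ∧ p) ↔ r)) = 1 − |0.33 − 0.67| = 1 − 0.34 = 0.66
~((q ∧ p) ↔ ~(p ∧ ~(~(~p ∧ p) ↔ r))) = 1 − 0.66 = 0.34
~~((q ∧ p) ↔ ~(p ∧ ~(~(~p ∧ p) ↔ r))) = 1 − 0.34 = 0.66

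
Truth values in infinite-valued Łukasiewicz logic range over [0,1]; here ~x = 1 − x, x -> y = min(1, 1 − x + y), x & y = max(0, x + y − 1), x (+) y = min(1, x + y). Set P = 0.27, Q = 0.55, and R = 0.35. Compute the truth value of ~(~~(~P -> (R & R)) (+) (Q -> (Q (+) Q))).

0.00

~P = 1 − 0.27 = 0.73
R & R = max(0, 0.35 + 0.35 − 1) = max(0, -0.30) = 0.00
~P -> (R & R) = min(1, 1 − 0.73 + 0.00) = min(1, 0.27) = 0.27
~(~P -> (R & R)) = 1 − 0.27 = 0.73
~~(~P -> (R & R)) = 1 − 0.73 = 0.27
Q (+) Q = min(1, 0.55 + 0.55) = min(1, 1.10) = 1.00
Q -> (Q (+) Q) = min(1, 1 − 0.55 + 1.00) = min(1, 1.45) = 1.00
~~(~P -> (R & R)) (+) (Q -> (Q (+) Q)) = min(1, 0.27 + 1.00) = min(1, 1.27) = 1.00
~(~~(~P -> (R & R)) (+) (Q -> (Q (+) Q))) = 1 − 1.00 = 0.00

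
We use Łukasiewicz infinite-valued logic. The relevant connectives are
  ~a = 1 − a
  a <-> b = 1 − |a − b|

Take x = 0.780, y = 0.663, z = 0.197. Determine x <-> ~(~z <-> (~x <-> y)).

0.466

~z = 1 − 0.197 = 0.803
~x = 1 − 0.780 = 0.220
~x <-> y = 1 − |0.220 − 0.663| = 1 − 0.443 = 0.557
~z <-> (~x <-> y) = 1 − |0.803 − 0.557| = 1 − 0.246 = 0.754
~(~z <-> (~x <-> y)) = 1 − 0.754 = 0.246
x <-> ~(~z <-> (~x <-> y)) = 1 − |0.780 − 0.246| = 1 − 0.534 = 0.466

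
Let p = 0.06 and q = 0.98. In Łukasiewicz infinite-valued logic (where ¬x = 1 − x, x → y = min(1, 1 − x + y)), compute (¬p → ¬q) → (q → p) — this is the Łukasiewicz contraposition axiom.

1.00

¬p = 1 − 0.06 = 0.94
¬q = 1 − 0.98 = 0.02
¬p → ¬q = min(1, 1 − 0.94 + 0.02) = min(1, 0.08) = 0.08
q → p = min(1, 1 − 0.98 + 0.06) = min(1, 0.08) = 0.08
(¬p → ¬q) → (q → p) = min(1, 1 − 0.08 + 0.08) = min(1, 1.00) = 1.00
(As expected: an axiom of Ł∞, always 1.)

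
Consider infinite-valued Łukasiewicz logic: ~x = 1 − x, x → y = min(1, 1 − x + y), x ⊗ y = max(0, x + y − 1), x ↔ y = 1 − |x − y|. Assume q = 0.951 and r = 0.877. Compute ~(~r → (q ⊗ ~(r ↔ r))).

~r = 1 − 0.877 = 0.123
r ↔ r = 1 − |0.877 − 0.877| = 1 − 0.000 = 1.000
~(r ↔ r) = 1 − 1.000 = 0.000
q ⊗ ~(r ↔ r) = max(0, 0.951 + 0.000 − 1) = max(0, -0.049) = 0.000
~r → (q ⊗ ~(r ↔ r)) = min(1, 1 − 0.123 + 0.000) = min(1, 0.877) = 0.877
~(~r → (q ⊗ ~(r ↔ r))) = 1 − 0.877 = 0.123

0.123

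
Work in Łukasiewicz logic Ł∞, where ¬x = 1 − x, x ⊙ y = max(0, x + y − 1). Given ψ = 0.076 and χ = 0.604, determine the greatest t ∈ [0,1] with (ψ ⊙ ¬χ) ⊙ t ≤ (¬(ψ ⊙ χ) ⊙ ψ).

¬χ = 1 − 0.604 = 0.396
ψ ⊙ ¬χ = max(0, 0.076 + 0.396 − 1) = max(0, -0.528) = 0.000
So the left factor is ψ ⊙ ¬χ = 0.000.
ψ ⊙ χ = max(0, 0.076 + 0.604 − 1) = max(0, -0.320) = 0.000
¬(ψ ⊙ χ) = 1 − 0.000 = 1.000
¬(ψ ⊙ χ) ⊙ ψ = max(0, 1.000 + 0.076 − 1) = max(0, 0.076) = 0.076
So the right-hand bound is ¬(ψ ⊙ χ) ⊙ ψ = 0.076.
The residuum of the Łukasiewicz t-norm gives the supremum: min(1, 1 − 0.000 + 0.076).
1 − 0.000 + 0.076 = 1.076, so t = min(1, 1.076) = 1.000.
Check: 0.000 ⊙ 1.000 = max(0, 0.000) = 0.000 ≤ 0.076.

1.000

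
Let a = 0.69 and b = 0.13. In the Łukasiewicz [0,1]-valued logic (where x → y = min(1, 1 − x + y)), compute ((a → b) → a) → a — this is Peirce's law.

a → b = min(1, 1 − 0.69 + 0.13) = min(1, 0.44) = 0.44
(a → b) → a = min(1, 1 − 0.44 + 0.69) = min(1, 1.25) = 1.00
((a → b) → a) → a = min(1, 1 − 1.00 + 0.69) = min(1, 0.69) = 0.69
(The value 0.69 < 1 shows this instance is not satisfied; not a Ł∞-tautology in general.)

0.69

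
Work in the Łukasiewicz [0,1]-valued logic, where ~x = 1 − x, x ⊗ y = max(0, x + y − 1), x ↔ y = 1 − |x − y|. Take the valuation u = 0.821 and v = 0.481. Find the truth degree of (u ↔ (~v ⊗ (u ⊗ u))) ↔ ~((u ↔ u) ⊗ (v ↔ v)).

~v = 1 − 0.481 = 0.519
u ⊗ u = max(0, 0.821 + 0.821 − 1) = max(0, 0.642) = 0.642
~v ⊗ (u ⊗ u) = max(0, 0.519 + 0.642 − 1) = max(0, 0.161) = 0.161
u ↔ (~v ⊗ (u ⊗ u)) = 1 − |0.821 − 0.161| = 1 − 0.660 = 0.340
u ↔ u = 1 − |0.821 − 0.821| = 1 − 0.000 = 1.000
v ↔ v = 1 − |0.481 − 0.481| = 1 − 0.000 = 1.000
(u ↔ u) ⊗ (v ↔ v) = max(0, 1.000 + 1.000 − 1) = max(0, 1.000) = 1.000
~((u ↔ u) ⊗ (v ↔ v)) = 1 − 1.000 = 0.000
(u ↔ (~v ⊗ (u ⊗ u))) ↔ ~((u ↔ u) ⊗ (v ↔ v)) = 1 − |0.340 − 0.000| = 1 − 0.340 = 0.660

0.660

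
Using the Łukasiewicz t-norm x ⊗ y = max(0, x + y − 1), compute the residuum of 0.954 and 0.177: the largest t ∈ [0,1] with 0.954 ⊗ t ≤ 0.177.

0.223

The residuum of the Łukasiewicz t-norm gives the supremum: min(1, 1 − 0.954 + 0.177).
1 − 0.954 + 0.177 = 0.223, so t = min(1, 0.223) = 0.223.
Check: 0.954 ⊗ 0.223 = max(0, 0.177) = 0.177 ≤ 0.177.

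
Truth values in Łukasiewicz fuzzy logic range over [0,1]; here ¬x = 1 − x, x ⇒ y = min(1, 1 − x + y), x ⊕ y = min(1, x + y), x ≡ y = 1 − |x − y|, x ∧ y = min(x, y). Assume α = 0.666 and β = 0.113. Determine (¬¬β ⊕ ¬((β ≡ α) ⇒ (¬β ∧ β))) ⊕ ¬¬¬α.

0.781

¬β = 1 − 0.113 = 0.887
¬¬β = 1 − 0.887 = 0.113
β ≡ α = 1 − |0.113 − 0.666| = 1 − 0.553 = 0.447
¬β ∧ β = min(0.887, 0.113) = 0.113
(β ≡ α) ⇒ (¬β ∧ β) = min(1, 1 − 0.447 + 0.113) = min(1, 0.666) = 0.666
¬((β ≡ α) ⇒ (¬β ∧ β)) = 1 − 0.666 = 0.334
¬¬β ⊕ ¬((β ≡ α) ⇒ (¬β ∧ β)) = min(1, 0.113 + 0.334) = min(1, 0.447) = 0.447
¬α = 1 − 0.666 = 0.334
¬¬α = 1 − 0.334 = 0.666
¬¬¬α = 1 − 0.666 = 0.334
(¬¬β ⊕ ¬((β ≡ α) ⇒ (¬β ∧ β))) ⊕ ¬¬¬α = min(1, 0.447 + 0.334) = min(1, 0.781) = 0.781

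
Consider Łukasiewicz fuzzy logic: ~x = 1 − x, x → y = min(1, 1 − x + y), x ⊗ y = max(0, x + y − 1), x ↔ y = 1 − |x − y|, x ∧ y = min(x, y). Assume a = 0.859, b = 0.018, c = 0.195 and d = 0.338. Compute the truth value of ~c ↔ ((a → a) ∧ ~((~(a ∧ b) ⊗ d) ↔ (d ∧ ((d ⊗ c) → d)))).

~c = 1 − 0.195 = 0.805
a → a = min(1, 1 − 0.859 + 0.859) = min(1, 1.000) = 1.000
a ∧ b = min(0.859, 0.018) = 0.018
~(a ∧ b) = 1 − 0.018 = 0.982
~(a ∧ b) ⊗ d = max(0, 0.982 + 0.338 − 1) = max(0, 0.320) = 0.320
d ⊗ c = max(0, 0.338 + 0.195 − 1) = max(0, -0.467) = 0.000
(d ⊗ c) → d = min(1, 1 − 0.000 + 0.338) = min(1, 1.338) = 1.000
d ∧ ((d ⊗ c) → d) = min(0.338, 1.000) = 0.338
(~(a ∧ b) ⊗ d) ↔ (d ∧ ((d ⊗ c) → d)) = 1 − |0.320 − 0.338| = 1 − 0.018 = 0.982
~((~(a ∧ b) ⊗ d) ↔ (d ∧ ((d ⊗ c) → d))) = 1 − 0.982 = 0.018
(a → a) ∧ ~((~(a ∧ b) ⊗ d) ↔ (d ∧ ((d ⊗ c) → d))) = min(1.000, 0.018) = 0.018
~c ↔ ((a → a) ∧ ~((~(a ∧ b) ⊗ d) ↔ (d ∧ ((d ⊗ c) → d)))) = 1 − |0.805 − 0.018| = 1 − 0.787 = 0.213

0.213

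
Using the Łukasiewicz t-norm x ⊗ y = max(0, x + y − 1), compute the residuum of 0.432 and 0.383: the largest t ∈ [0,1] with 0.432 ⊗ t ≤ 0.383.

The residuum of the Łukasiewicz t-norm gives the supremum: min(1, 1 − 0.432 + 0.383).
1 − 0.432 + 0.383 = 0.951, so t = min(1, 0.951) = 0.951.
Check: 0.432 ⊗ 0.951 = max(0, 0.383) = 0.383 ≤ 0.383.

0.951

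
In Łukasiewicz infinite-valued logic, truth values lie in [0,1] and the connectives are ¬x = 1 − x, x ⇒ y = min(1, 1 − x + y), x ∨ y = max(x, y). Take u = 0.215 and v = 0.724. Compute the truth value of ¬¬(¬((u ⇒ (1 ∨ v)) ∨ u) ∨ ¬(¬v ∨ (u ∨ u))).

1 ∨ v = max(1.000, 0.724) = 1.000
u ⇒ (1 ∨ v) = min(1, 1 − 0.215 + 1.000) = min(1, 1.785) = 1.000
(u ⇒ (1 ∨ v)) ∨ u = max(1.000, 0.215) = 1.000
¬((u ⇒ (1 ∨ v)) ∨ u) = 1 − 1.000 = 0.000
¬v = 1 − 0.724 = 0.276
u ∨ u = max(0.215, 0.215) = 0.215
¬v ∨ (u ∨ u) = max(0.276, 0.215) = 0.276
¬(¬v ∨ (u ∨ u)) = 1 − 0.276 = 0.724
¬((u ⇒ (1 ∨ v)) ∨ u) ∨ ¬(¬v ∨ (u ∨ u)) = max(0.000, 0.724) = 0.724
¬(¬((u ⇒ (1 ∨ v)) ∨ u) ∨ ¬(¬v ∨ (u ∨ u))) = 1 − 0.724 = 0.276
¬¬(¬((u ⇒ (1 ∨ v)) ∨ u) ∨ ¬(¬v ∨ (u ∨ u))) = 1 − 0.276 = 0.724

0.724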